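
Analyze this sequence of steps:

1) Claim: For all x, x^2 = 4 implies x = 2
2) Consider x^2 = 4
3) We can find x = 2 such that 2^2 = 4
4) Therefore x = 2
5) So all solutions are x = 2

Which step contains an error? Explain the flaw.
Step 4: Therefore x = 2

Step 4 incorrectly concludes that x = 2 is the only solution. The proof shows that x = 2 is A solution (existence), but does not show it is the ONLY solution (uniqueness). In fact, x = -2 is also a solution since (-2)^2 = 4. Finding one solution doesn't prove there are no others.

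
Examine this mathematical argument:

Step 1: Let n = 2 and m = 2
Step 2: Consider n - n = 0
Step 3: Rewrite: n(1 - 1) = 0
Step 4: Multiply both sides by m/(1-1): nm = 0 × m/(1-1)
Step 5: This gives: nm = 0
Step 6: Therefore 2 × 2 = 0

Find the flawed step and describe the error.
Step 4: Multiply both sides by m/(1-1): nm = 0 × m/(1-1)

Step 4 multiplies both sides by m/(1-1). However, 1-1 = 0, so this is multiplication by m/0, which is undefined. We cannot multiply by an undefined expression.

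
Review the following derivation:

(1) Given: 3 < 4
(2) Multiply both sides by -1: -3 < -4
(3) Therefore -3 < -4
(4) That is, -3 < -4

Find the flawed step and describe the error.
Step 2: Multiply both sides by -1: -3 < -4

Step 2 multiplies both sides by -1 but fails to reverse the inequality sign. When multiplying (or dividing) an inequality by a negative number, the direction must be reversed. Since 3 < 4, we should get -3 > -4, i.e., -3 > -4.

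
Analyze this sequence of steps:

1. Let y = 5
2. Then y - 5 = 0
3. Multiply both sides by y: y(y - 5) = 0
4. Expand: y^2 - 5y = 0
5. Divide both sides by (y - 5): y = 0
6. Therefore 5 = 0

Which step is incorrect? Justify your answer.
Step 5: Divide both sides by (y - 5): y = 0

Step 5 divides both sides by (y - 5). However, since y = 5, we have (y - 5) = 0. Division by zero is undefined, making this step invalid.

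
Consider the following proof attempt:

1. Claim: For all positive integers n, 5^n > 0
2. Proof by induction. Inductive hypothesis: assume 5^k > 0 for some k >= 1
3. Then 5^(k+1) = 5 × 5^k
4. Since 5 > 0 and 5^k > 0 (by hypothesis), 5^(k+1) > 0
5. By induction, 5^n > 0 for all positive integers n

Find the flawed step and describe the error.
Step 5: By induction, 5^n > 0 for all positive integers n

Step 5 concludes the proof by induction, but no base case was ever established. A valid induction proof requires: (1) a base case proving 5^1 > 0, and (2) an inductive step showing IF 5^k > 0 THEN 5^(k+1) > 0. Steps 2-4 correctly establish the inductive step, but without the base case the conclusion in step 5 does not follow.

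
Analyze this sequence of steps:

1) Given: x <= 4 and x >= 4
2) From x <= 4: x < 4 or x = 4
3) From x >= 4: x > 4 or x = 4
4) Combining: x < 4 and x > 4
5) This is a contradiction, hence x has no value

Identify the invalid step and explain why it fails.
Step 4: Combining: x < 4 and x > 4

Step 4 incorrectly combines the conditions. From x <= 4 and x >= 4, the intersection is x = 4. The error treats the 'or' cases as 'and' requirements. The correct conclusion is that x = 4 is the unique solution, not that no solution exists.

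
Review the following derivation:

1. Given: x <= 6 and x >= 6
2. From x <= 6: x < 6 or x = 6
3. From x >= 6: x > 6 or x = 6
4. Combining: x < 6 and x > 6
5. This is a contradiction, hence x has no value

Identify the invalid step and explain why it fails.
Step 4: Combining: x < 6 and x > 6

Step 4 incorrectly combines the conditions. From x <= 6 and x >= 6, the intersection is x = 6. The error treats the 'or' cases as 'and' requirements. The correct conclusion is that x = 6 is the unique solution, not that no solution exists.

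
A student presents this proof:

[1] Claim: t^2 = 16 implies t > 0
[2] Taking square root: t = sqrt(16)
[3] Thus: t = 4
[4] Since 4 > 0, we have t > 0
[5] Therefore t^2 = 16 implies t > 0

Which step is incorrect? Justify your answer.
Step 2: Taking square root: t = sqrt(16)

Step 2 takes the square root and assumes the positive root only. The equation t^2 = 16 actually has two solutions: t = 4 and t = -4. The proof silently assumes t > 0 without justification, then uses this assumption to conclude t > 0, which is circular. The counterexample t = -4 shows the claim is false.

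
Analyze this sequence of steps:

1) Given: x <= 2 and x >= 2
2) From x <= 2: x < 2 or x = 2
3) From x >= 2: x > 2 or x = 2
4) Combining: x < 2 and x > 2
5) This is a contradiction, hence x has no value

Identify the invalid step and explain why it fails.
Step 4: Combining: x < 2 and x > 2

Step 4 incorrectly combines the conditions. From x <= 2 and x >= 2, the intersection is x = 2. The error treats the 'or' cases as 'and' requirements. The correct conclusion is that x = 2 is the unique solution, not that no solution exists.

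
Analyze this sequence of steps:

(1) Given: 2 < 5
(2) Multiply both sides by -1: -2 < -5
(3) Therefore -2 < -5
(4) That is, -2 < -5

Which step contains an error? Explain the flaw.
Step 2: Multiply both sides by -1: -2 < -5

Step 2 multiplies both sides by -1 but fails to reverse the inequality sign. When multiplying (or dividing) an inequality by a negative number, the direction must be reversed. Since 2 < 5, we should get -2 > -5, i.e., -2 > -5.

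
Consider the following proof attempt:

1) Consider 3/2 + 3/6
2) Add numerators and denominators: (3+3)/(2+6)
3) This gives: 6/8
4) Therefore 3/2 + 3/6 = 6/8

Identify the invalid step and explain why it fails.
Step 2: Add numerators and denominators: (3+3)/(2+6)

Step 2 incorrectly adds fractions by separately adding numerators and denominators. This is wrong. The correct method requires a common denominator: 3/2 + 3/6 = (3×6 + 3×2)/(2×6) = 24/12 = 2. The method used gives 6/8, which is different.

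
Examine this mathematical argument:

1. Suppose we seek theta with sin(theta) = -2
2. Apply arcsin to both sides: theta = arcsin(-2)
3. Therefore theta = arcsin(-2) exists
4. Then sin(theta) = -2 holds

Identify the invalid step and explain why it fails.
Step 2: Apply arcsin to both sides: theta = arcsin(-2)

Step 2 applies arcsin to -2. However, arcsin(x) is only defined for x in [-1, 1] because sin(theta) can only produce values in that range. Since |-2| > 1, arcsin(-2) is undefined. There is no angle whose sine equals -2.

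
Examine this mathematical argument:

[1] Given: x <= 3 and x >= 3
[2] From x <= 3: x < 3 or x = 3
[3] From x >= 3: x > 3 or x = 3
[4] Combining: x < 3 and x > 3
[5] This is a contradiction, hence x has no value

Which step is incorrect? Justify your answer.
Step 4: Combining: x < 3 and x > 3

Step 4 incorrectly combines the conditions. From x <= 3 and x >= 3, the intersection is x = 3. The error treats the 'or' cases as 'and' requirements. The correct conclusion is that x = 3 is the unique solution, not that no solution exists.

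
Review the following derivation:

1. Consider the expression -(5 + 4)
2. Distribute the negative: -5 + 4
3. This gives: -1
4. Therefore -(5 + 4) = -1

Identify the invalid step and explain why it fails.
Step 2: Distribute the negative: -5 + 4

Step 2 incorrectly distributes the negative sign. The correct distribution is -(5 + 4) = -5 - 4 = -9. The negative must be applied to both terms, not just the first. The error treats -(5 + 4) as -5 + 4, which equals -1 instead of -9.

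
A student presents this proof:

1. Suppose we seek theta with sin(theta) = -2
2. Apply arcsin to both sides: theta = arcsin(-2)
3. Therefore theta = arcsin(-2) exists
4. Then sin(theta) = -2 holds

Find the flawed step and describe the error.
Step 2: Apply arcsin to both sides: theta = arcsin(-2)

Step 2 applies arcsin to -2. However, arcsin(x) is only defined for x in [-1, 1] because sin(theta) can only produce values in that range. Since |-2| > 1, arcsin(-2) is undefined. There is no angle whose sine equals -2.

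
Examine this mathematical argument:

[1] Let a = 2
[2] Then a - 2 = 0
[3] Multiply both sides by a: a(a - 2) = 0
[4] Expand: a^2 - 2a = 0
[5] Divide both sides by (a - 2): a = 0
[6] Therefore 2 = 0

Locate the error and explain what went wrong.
Step 5: Divide both sides by (a - 2): a = 0

Step 5 divides both sides by (a - 2). However, since a = 2, we have (a - 2) = 0. Division by zero is undefined, making this step invalid.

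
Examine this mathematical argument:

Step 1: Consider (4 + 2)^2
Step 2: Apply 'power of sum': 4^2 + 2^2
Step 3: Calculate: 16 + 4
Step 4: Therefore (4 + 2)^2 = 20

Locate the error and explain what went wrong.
Step 2: Apply 'power of sum': 4^2 + 2^2

Step 2 incorrectly applies a non-existent rule '(a+b)^n = a^n + b^n'. This is false in general. The correct expansion uses the binomial theorem. The actual value is (4 + 2)^2 = 6^2 = 36, not 20.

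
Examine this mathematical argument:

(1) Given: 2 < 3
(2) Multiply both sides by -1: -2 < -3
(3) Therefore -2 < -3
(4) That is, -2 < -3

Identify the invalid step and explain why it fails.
Step 2: Multiply both sides by -1: -2 < -3

Step 2 multiplies both sides by -1 but fails to reverse the inequality sign. When multiplying (or dividing) an inequality by a negative number, the direction must be reversed. Since 2 < 3, we should get -2 > -3, i.e., -2 > -3.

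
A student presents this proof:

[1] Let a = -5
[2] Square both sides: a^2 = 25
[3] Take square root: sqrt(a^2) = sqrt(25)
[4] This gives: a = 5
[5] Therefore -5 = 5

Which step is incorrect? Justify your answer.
Step 4: This gives: a = 5

Step 4 incorrectly states that sqrt(a^2) = a. The correct identity is sqrt(a^2) = |a|. Since a = -5 < 0, we have sqrt(a^2) = |-5| = 5, not a = -5.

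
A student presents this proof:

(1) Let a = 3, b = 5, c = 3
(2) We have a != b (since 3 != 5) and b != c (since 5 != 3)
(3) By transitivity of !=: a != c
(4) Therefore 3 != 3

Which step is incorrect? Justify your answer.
Step 3: By transitivity of !=: a != c

Step 3 incorrectly applies transitivity to the '!=' relation. Transitivity states: if a R b and b R c, then a R c. However, '!=' is not transitive. Counterexample: 3 != 5 and 5 != 3, but 3 = 3 (both equal 3). Transitivity holds for relations like <, <=, =, but not for !=.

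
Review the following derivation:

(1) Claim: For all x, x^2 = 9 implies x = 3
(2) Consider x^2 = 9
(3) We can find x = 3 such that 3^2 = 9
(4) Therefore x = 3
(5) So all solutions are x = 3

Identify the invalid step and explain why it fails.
Step 4: Therefore x = 3

Step 4 incorrectly concludes that x = 3 is the only solution. The proof shows that x = 3 is A solution (existence), but does not show it is the ONLY solution (uniqueness). In fact, x = -3 is also a solution since (-3)^2 = 9. Finding one solution doesn't prove there are no others.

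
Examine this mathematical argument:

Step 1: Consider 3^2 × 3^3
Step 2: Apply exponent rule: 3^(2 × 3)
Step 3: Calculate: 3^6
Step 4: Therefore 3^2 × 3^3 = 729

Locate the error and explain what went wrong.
Step 2: Apply exponent rule: 3^(2 × 3)

Step 2 incorrectly states that a^b × a^c = a^(b×c). The correct rule is a^b × a^c = a^(b+c). The actual value is 3^2 × 3^3 = 3^5 = 243, not 3^6 = 729.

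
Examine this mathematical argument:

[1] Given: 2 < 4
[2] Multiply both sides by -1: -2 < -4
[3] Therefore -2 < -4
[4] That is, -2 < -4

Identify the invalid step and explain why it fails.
Step 2: Multiply both sides by -1: -2 < -4

Step 2 multiplies both sides by -1 but fails to reverse the inequality sign. When multiplying (or dividing) an inequality by a negative number, the direction must be reversed. Since 2 < 4, we should get -2 > -4, i.e., -2 > -4.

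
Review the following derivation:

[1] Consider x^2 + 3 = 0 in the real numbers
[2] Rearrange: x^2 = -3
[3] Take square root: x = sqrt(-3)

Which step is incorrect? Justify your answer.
Step 3: Take square root: x = sqrt(-3)

Step 3 takes the square root of -3, which is negative. In the real number system, the square root of a negative number is undefined. The equation x^2 + 3 = 0 has no real solutions. Square roots of negative numbers only exist in the complex numbers.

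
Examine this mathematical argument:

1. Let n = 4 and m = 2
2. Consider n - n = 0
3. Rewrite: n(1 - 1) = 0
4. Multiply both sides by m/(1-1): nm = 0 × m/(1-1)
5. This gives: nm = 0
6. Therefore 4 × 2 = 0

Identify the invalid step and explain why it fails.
Step 4: Multiply both sides by m/(1-1): nm = 0 × m/(1-1)

Step 4 multiplies both sides by m/(1-1). However, 1-1 = 0, so this is multiplication by m/0, which is undefined. We cannot multiply by an undefined expression.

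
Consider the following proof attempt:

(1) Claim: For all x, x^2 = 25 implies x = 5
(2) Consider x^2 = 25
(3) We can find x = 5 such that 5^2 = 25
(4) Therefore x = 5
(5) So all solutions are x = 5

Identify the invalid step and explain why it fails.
Step 4: Therefore x = 5

Step 4 incorrectly concludes that x = 5 is the only solution. The proof shows that x = 5 is A solution (existence), but does not show it is the ONLY solution (uniqueness). In fact, x = -5 is also a solution since (-5)^2 = 25. Finding one solution doesn't prove there are no others.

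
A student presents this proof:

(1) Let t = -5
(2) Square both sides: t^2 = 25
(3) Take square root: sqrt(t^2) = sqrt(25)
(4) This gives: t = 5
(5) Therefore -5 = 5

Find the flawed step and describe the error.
Step 4: This gives: t = 5

Step 4 incorrectly states that sqrt(t^2) = t. The correct identity is sqrt(t^2) = |t|. Since t = -5 < 0, we have sqrt(t^2) = |-5| = 5, not t = -5.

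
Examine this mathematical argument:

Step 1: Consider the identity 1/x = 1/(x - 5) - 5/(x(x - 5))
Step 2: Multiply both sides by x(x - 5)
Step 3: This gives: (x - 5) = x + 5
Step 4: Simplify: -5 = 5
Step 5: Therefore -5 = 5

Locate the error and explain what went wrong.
Step 3: This gives: (x - 5) = x + 5

Step 3 makes a sign error when clearing denominators. Multiplying -5/(x(x - 5)) by x(x - 5) gives -5, not +5. The correct result is (x - 5) = x - 5, which is trivially true, not (x - 5) = x + 5. (Step 1 is a valid identity: 1/(x - 5) - 5/(x(x - 5)) = (x - 5)/(x(x - 5)) = 1/x.)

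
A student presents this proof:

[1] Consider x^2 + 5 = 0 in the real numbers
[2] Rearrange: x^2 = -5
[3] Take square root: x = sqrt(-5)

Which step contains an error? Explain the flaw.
Step 3: Take square root: x = sqrt(-5)

Step 3 takes the square root of -5, which is negative. In the real number system, the square root of a negative number is undefined. The equation x^2 + 5 = 0 has no real solutions. Square roots of negative numbers only exist in the complex numbers.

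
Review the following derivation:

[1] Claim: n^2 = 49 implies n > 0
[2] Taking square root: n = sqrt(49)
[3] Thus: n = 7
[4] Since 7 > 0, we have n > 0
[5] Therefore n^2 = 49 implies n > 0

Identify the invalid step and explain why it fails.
Step 2: Taking square root: n = sqrt(49)

Step 2 takes the square root and assumes the positive root only. The equation n^2 = 49 actually has two solutions: n = 7 and n = -7. The proof silently assumes n > 0 without justification, then uses this assumption to conclude n > 0, which is circular. The counterexample n = -7 shows the claim is false.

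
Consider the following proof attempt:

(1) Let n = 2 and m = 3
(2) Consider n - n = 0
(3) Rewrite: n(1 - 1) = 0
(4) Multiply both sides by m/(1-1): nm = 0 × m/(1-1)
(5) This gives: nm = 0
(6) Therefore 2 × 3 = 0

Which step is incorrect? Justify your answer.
Step 4: Multiply both sides by m/(1-1): nm = 0 × m/(1-1)

Step 4 multiplies both sides by m/(1-1). However, 1-1 = 0, so this is multiplication by m/0, which is undefined. We cannot multiply by an undefined expression.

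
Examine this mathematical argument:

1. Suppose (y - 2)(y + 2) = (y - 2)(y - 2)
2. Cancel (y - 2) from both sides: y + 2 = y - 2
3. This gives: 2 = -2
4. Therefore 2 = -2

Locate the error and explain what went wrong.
Step 2: Cancel (y - 2) from both sides: y + 2 = y - 2

Step 2 cancels (y - 2) from both sides. This is only valid if (y - 2) ≠ 0, i.e., y ≠ 2. When y = 2, both sides equal zero regardless of the other factors. The correct approach requires considering y = 2 as a separate case.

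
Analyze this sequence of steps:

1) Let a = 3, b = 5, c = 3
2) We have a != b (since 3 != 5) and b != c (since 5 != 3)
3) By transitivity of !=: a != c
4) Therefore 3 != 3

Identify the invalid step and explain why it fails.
Step 3: By transitivity of !=: a != c

Step 3 incorrectly applies transitivity to the '!=' relation. Transitivity states: if a R b and b R c, then a R c. However, '!=' is not transitive. Counterexample: 3 != 5 and 5 != 3, but 3 = 3 (both equal 3). Transitivity holds for relations like <, <=, =, but not for !=.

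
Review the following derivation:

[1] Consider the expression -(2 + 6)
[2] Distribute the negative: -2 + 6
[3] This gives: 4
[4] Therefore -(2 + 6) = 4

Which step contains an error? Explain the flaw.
Step 2: Distribute the negative: -2 + 6

Step 2 incorrectly distributes the negative sign. The correct distribution is -(2 + 6) = -2 - 6 = -8. The negative must be applied to both terms, not just the first. The error treats -(2 + 6) as -2 + 6, which equals 4 instead of -8.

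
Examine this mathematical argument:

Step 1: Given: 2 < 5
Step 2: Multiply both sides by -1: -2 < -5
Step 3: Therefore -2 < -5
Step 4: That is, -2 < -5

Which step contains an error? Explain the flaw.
Step 2: Multiply both sides by -1: -2 < -5

Step 2 multiplies both sides by -1 but fails to reverse the inequality sign. When multiplying (or dividing) an inequality by a negative number, the direction must be reversed. Since 2 < 5, we should get -2 > -5, i.e., -2 > -5.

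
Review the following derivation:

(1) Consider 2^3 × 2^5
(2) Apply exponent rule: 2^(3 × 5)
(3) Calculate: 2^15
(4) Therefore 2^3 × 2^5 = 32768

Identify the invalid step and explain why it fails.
Step 2: Apply exponent rule: 2^(3 × 5)

Step 2 incorrectly states that a^b × a^c = a^(b×c). The correct rule is a^b × a^c = a^(b+c). The actual value is 2^3 × 2^5 = 2^8 = 256, not 2^15 = 32768.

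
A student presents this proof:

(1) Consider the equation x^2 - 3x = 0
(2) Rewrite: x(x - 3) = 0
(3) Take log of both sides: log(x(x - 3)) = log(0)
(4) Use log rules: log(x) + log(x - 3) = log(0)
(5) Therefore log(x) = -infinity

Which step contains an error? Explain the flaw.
Step 3: Take log of both sides: log(x(x - 3)) = log(0)

Step 3 takes the logarithm of both sides, resulting in log(0) on the right side. The logarithm is only defined for positive numbers; log(0) is undefined (approaches negative infinity). This operation is invalid.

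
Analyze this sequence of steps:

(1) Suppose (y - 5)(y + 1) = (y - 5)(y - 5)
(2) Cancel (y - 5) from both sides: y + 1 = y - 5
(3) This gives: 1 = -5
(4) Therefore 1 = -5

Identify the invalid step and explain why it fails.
Step 2: Cancel (y - 5) from both sides: y + 1 = y - 5

Step 2 cancels (y - 5) from both sides. This is only valid if (y - 5) ≠ 0, i.e., y ≠ 5. When y = 5, both sides equal zero regardless of the other factors. The correct approach requires considering y = 5 as a separate case.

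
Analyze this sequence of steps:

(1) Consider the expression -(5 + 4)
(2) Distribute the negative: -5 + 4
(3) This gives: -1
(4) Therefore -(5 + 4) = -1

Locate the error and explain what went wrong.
Step 2: Distribute the negative: -5 + 4

Step 2 incorrectly distributes the negative sign. The correct distribution is -(5 + 4) = -5 - 4 = -9. The negative must be applied to both terms, not just the first. The error treats -(5 + 4) as -5 + 4, which equals -1 instead of -9.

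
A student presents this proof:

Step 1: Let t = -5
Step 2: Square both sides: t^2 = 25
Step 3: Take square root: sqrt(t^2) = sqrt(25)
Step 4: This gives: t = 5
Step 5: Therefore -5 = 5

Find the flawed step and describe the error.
Step 4: This gives: t = 5

Step 4 incorrectly states that sqrt(t^2) = t. The correct identity is sqrt(t^2) = |t|. Since t = -5 < 0, we have sqrt(t^2) = |-5| = 5, not t = -5.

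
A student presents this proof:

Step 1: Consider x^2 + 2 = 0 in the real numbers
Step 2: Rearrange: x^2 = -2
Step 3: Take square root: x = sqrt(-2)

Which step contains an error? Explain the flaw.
Step 3: Take square root: x = sqrt(-2)

Step 3 takes the square root of -2, which is negative. In the real number system, the square root of a negative number is undefined. The equation x^2 + 2 = 0 has no real solutions. Square roots of negative numbers only exist in the complex numbers.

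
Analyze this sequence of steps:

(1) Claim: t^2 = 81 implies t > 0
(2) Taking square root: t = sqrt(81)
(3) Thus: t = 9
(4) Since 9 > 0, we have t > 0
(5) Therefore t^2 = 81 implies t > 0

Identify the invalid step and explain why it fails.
Step 2: Taking square root: t = sqrt(81)

Step 2 takes the square root and assumes the positive root only. The equation t^2 = 81 actually has two solutions: t = 9 and t = -9. The proof silently assumes t > 0 without justification, then uses this assumption to conclude t > 0, which is circular. The counterexample t = -9 shows the claim is false.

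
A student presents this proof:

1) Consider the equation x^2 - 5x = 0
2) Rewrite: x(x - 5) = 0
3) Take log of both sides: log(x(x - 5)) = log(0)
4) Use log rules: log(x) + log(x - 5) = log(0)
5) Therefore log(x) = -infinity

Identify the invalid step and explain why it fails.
Step 3: Take log of both sides: log(x(x - 5)) = log(0)

Step 3 takes the logarithm of both sides, resulting in log(0) on the right side. The logarithm is only defined for positive numbers; log(0) is undefined (approaches negative infinity). This operation is invalid.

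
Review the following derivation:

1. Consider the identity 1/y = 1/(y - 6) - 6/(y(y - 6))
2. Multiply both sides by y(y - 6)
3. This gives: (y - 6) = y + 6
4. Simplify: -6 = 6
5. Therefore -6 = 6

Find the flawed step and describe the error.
Step 3: This gives: (y - 6) = y + 6

Step 3 makes a sign error when clearing denominators. Multiplying -6/(y(y - 6)) by y(y - 6) gives -6, not +6. The correct result is (y - 6) = y - 6, which is trivially true, not (y - 6) = y + 6. (Step 1 is a valid identity: 1/(y - 6) - 6/(y(y - 6)) = (y - 6)/(y(y - 6)) = 1/y.)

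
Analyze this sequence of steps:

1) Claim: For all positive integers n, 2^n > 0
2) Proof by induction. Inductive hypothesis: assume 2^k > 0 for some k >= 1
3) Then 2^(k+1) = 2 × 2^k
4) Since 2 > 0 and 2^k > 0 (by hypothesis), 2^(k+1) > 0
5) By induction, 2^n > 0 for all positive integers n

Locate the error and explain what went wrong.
Step 5: By induction, 2^n > 0 for all positive integers n

Step 5 concludes the proof by induction, but no base case was ever established. A valid induction proof requires: (1) a base case proving 2^1 > 0, and (2) an inductive step showing IF 2^k > 0 THEN 2^(k+1) > 0. Steps 2-4 correctly establish the inductive step, but without the base case the conclusion in step 5 does not follow.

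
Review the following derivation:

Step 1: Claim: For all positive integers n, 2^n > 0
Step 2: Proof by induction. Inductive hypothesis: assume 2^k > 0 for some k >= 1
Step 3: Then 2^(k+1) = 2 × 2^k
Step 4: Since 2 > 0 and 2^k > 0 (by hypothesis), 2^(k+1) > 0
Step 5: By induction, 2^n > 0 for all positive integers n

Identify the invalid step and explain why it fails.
Step 5: By induction, 2^n > 0 for all positive integers n

Step 5 concludes the proof by induction, but no base case was ever established. A valid induction proof requires: (1) a base case proving 2^1 > 0, and (2) an inductive step showing IF 2^k > 0 THEN 2^(k+1) > 0. Steps 2-4 correctly establish the inductive step, but without the base case the conclusion in step 5 does not follow.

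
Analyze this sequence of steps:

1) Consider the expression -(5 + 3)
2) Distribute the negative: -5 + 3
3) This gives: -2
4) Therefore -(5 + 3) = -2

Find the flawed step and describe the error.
Step 2: Distribute the negative: -5 + 3

Step 2 incorrectly distributes the negative sign. The correct distribution is -(5 + 3) = -5 - 3 = -8. The negative must be applied to both terms, not just the first. The error treats -(5 + 3) as -5 + 3, which equals -2 instead of -8.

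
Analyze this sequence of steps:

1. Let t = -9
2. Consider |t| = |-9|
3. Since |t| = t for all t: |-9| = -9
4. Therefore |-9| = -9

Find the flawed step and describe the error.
Step 3: Since |t| = t for all t: |-9| = -9

Step 3 incorrectly states that |t| = t for all t. The correct definition is |t| = t when t >= 0, and |t| = -t when t < 0. Since -9 < 0, we have |-9| = -(-9) = 9, not -9.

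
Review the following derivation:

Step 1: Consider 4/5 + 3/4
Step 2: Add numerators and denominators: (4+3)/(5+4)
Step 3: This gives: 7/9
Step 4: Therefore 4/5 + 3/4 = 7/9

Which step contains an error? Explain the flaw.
Step 2: Add numerators and denominators: (4+3)/(5+4)

Step 2 incorrectly adds fractions by separately adding numerators and denominators. This is wrong. The correct method requires a common denominator: 4/5 + 3/4 = (4×4 + 3×5)/(5×4) = 31/20 = 31/20. The method used gives 7/9, which is different.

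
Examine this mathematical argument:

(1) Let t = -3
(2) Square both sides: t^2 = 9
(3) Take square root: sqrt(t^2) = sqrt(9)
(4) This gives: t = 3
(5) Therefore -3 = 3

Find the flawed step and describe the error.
Step 4: This gives: t = 3

Step 4 incorrectly states that sqrt(t^2) = t. The correct identity is sqrt(t^2) = |t|. Since t = -3 < 0, we have sqrt(t^2) = |-3| = 3, not t = -3.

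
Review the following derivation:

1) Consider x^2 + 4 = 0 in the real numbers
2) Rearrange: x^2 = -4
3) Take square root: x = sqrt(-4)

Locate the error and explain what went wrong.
Step 3: Take square root: x = sqrt(-4)

Step 3 takes the square root of -4, which is negative. In the real number system, the square root of a negative number is undefined. The equation x^2 + 4 = 0 has no real solutions. Square roots of negative numbers only exist in the complex numbers.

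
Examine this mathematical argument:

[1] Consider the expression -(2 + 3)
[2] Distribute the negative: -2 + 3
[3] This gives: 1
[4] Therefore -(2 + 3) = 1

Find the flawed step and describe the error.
Step 2: Distribute the negative: -2 + 3

Step 2 incorrectly distributes the negative sign. The correct distribution is -(2 + 3) = -2 - 3 = -5. The negative must be applied to both terms, not just the first. The error treats -(2 + 3) as -2 + 3, which equals 1 instead of -5.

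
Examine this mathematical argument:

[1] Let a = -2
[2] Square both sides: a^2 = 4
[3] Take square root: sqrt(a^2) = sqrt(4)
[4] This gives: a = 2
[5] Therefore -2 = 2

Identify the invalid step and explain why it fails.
Step 4: This gives: a = 2

Step 4 incorrectly states that sqrt(a^2) = a. The correct identity is sqrt(a^2) = |a|. Since a = -2 < 0, we have sqrt(a^2) = |-2| = 2, not a = -2.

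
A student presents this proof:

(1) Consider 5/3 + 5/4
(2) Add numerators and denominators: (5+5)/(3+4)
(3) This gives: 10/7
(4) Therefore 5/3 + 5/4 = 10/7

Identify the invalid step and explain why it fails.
Step 2: Add numerators and denominators: (5+5)/(3+4)

Step 2 incorrectly adds fractions by separately adding numerators and denominators. This is wrong. The correct method requires a common denominator: 5/3 + 5/4 = (5×4 + 5×3)/(3×4) = 35/12 = 35/12. The method used gives 10/7, which is different.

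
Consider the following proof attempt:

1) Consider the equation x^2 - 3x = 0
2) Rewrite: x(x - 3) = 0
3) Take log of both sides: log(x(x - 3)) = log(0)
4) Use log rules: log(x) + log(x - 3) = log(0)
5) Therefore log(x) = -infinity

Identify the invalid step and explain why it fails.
Step 3: Take log of both sides: log(x(x - 3)) = log(0)

Step 3 takes the logarithm of both sides, resulting in log(0) on the right side. The logarithm is only defined for positive numbers; log(0) is undefined (approaches negative infinity). This operation is invalid.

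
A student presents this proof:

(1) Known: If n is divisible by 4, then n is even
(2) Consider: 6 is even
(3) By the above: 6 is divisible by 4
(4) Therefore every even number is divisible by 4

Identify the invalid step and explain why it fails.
Step 3: By the above: 6 is divisible by 4

Step 3 commits the fallacy of affirming the consequent. The known fact 'divisible by 4 → even' does NOT imply 'even → divisible by 4'. That would be the converse, which is false. For example, 6 is even but 6 ÷ 4 = 1.50, which is not an integer.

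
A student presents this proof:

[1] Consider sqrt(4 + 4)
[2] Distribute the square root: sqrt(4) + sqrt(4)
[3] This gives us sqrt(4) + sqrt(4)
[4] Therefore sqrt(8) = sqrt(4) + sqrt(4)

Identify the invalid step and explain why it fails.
Step 2: Distribute the square root: sqrt(4) + sqrt(4)

Step 2 incorrectly 'distributes' the square root over addition. The square root function does not distribute: sqrt(a + b) ≠ sqrt(a) + sqrt(b). In fact, sqrt(4 + 4) = sqrt(8) ≈ 2.8284, while sqrt(4) + sqrt(4) ≈ 4.0000.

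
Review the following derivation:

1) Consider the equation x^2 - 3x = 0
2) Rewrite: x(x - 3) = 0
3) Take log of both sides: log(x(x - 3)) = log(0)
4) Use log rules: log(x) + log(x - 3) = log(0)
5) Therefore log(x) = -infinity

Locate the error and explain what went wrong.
Step 3: Take log of both sides: log(x(x - 3)) = log(0)

Step 3 takes the logarithm of both sides, resulting in log(0) on the right side. The logarithm is only defined for positive numbers; log(0) is undefined (approaches negative infinity). This operation is invalid.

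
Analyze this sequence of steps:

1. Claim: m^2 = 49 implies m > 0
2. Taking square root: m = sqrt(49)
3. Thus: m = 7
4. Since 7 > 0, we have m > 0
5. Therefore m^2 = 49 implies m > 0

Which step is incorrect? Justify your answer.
Step 2: Taking square root: m = sqrt(49)

Step 2 takes the square root and assumes the positive root only. The equation m^2 = 49 actually has two solutions: m = 7 and m = -7. The proof silently assumes m > 0 without justification, then uses this assumption to conclude m > 0, which is circular. The counterexample m = -7 shows the claim is false.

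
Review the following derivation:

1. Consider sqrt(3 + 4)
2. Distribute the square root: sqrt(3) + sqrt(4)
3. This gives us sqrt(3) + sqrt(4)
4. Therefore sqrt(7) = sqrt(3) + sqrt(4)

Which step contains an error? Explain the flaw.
Step 2: Distribute the square root: sqrt(3) + sqrt(4)

Step 2 incorrectly 'distributes' the square root over addition. The square root function does not distribute: sqrt(a + b) ≠ sqrt(a) + sqrt(b). In fact, sqrt(3 + 4) = sqrt(7) ≈ 2.6458, while sqrt(3) + sqrt(4) ≈ 3.7321.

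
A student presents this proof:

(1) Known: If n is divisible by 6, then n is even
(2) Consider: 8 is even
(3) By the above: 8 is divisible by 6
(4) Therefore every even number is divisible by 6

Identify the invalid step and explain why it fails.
Step 3: By the above: 8 is divisible by 6

Step 3 commits the fallacy of affirming the consequent. The known fact 'divisible by 6 → even' does NOT imply 'even → divisible by 6'. That would be the converse, which is false. For example, 8 is even but 8 ÷ 6 = 1.33, which is not an integer.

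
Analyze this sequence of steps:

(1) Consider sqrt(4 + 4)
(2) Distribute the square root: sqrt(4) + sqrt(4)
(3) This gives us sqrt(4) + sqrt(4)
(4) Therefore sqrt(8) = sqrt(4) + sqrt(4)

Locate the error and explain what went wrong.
Step 2: Distribute the square root: sqrt(4) + sqrt(4)

Step 2 incorrectly 'distributes' the square root over addition. The square root function does not distribute: sqrt(a + b) ≠ sqrt(a) + sqrt(b). In fact, sqrt(4 + 4) = sqrt(8) ≈ 2.8284, while sqrt(4) + sqrt(4) ≈ 4.0000.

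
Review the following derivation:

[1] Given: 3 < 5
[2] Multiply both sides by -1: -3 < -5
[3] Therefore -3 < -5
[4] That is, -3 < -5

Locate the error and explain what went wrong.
Step 2: Multiply both sides by -1: -3 < -5

Step 2 multiplies both sides by -1 but fails to reverse the inequality sign. When multiplying (or dividing) an inequality by a negative number, the direction must be reversed. Since 3 < 5, we should get -3 > -5, i.e., -3 > -5.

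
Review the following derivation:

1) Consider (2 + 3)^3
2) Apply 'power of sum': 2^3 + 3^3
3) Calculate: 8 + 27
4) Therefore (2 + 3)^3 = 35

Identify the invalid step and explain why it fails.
Step 2: Apply 'power of sum': 2^3 + 3^3

Step 2 incorrectly applies a non-existent rule '(a+b)^n = a^n + b^n'. This is false in general. The correct expansion uses the binomial theorem. The actual value is (2 + 3)^3 = 5^3 = 125, not 35.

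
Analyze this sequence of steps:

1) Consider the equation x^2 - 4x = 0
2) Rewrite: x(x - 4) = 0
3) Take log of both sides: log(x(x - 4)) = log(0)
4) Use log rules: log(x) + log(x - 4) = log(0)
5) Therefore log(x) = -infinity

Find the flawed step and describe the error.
Step 3: Take log of both sides: log(x(x - 4)) = log(0)

Step 3 takes the logarithm of both sides, resulting in log(0) on the right side. The logarithm is only defined for positive numbers; log(0) is undefined (approaches negative infinity). This operation is invalid.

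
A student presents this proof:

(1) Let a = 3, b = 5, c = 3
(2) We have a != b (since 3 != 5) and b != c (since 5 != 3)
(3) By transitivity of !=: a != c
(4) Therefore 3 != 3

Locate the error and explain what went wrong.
Step 3: By transitivity of !=: a != c

Step 3 incorrectly applies transitivity to the '!=' relation. Transitivity states: if a R b and b R c, then a R c. However, '!=' is not transitive. Counterexample: 3 != 5 and 5 != 3, but 3 = 3 (both equal 3). Transitivity holds for relations like <, <=, =, but not for !=.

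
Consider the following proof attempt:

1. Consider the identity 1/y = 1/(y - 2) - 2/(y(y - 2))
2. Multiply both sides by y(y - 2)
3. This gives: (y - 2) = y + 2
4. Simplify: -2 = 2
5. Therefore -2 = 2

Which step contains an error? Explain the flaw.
Step 3: This gives: (y - 2) = y + 2

Step 3 makes a sign error when clearing denominators. Multiplying -2/(y(y - 2)) by y(y - 2) gives -2, not +2. The correct result is (y - 2) = y - 2, which is trivially true, not (y - 2) = y + 2. (Step 1 is a valid identity: 1/(y - 2) - 2/(y(y - 2)) = (y - 2)/(y(y - 2)) = 1/y.)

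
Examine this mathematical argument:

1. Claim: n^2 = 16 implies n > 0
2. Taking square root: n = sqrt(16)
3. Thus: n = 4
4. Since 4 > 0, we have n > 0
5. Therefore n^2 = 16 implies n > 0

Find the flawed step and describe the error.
Step 2: Taking square root: n = sqrt(16)

Step 2 takes the square root and assumes the positive root only. The equation n^2 = 16 actually has two solutions: n = 4 and n = -4. The proof silently assumes n > 0 without justification, then uses this assumption to conclude n > 0, which is circular. The counterexample n = -4 shows the claim is false.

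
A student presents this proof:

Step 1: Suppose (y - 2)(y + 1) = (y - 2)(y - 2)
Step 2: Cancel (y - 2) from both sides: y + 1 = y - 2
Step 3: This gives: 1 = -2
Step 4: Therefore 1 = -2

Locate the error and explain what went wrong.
Step 2: Cancel (y - 2) from both sides: y + 1 = y - 2

Step 2 cancels (y - 2) from both sides. This is only valid if (y - 2) ≠ 0, i.e., y ≠ 2. When y = 2, both sides equal zero regardless of the other factors. The correct approach requires considering y = 2 as a separate case.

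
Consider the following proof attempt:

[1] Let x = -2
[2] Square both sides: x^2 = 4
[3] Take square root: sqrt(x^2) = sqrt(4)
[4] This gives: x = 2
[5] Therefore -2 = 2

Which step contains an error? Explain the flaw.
Step 4: This gives: x = 2

Step 4 incorrectly states that sqrt(x^2) = x. The correct identity is sqrt(x^2) = |x|. Since x = -2 < 0, we have sqrt(x^2) = |-2| = 2, not x = -2.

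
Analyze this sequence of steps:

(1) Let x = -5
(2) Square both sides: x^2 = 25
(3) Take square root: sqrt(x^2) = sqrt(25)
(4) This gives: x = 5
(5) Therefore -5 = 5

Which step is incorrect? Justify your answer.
Step 4: This gives: x = 5

Step 4 incorrectly states that sqrt(x^2) = x. The correct identity is sqrt(x^2) = |x|. Since x = -5 < 0, we have sqrt(x^2) = |-5| = 5, not x = -5.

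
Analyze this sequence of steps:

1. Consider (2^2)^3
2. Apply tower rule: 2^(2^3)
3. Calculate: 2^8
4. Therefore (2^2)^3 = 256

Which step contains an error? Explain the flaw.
Step 2: Apply tower rule: 2^(2^3)

Step 2 incorrectly states that (a^b)^c = a^(b^c). The correct rule is (a^b)^c = a^(b×c). The actual value is (2^2)^3 = 2^6 = 64, not 2^8 = 256.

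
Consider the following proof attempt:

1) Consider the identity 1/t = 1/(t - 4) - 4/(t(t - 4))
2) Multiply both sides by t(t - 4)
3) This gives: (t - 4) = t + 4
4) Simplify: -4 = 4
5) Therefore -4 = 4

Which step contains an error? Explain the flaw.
Step 3: This gives: (t - 4) = t + 4

Step 3 makes a sign error when clearing denominators. Multiplying -4/(t(t - 4)) by t(t - 4) gives -4, not +4. The correct result is (t - 4) = t - 4, which is trivially true, not (t - 4) = t + 4. (Step 1 is a valid identity: 1/(t - 4) - 4/(t(t - 4)) = (t - 4)/(t(t - 4)) = 1/t.)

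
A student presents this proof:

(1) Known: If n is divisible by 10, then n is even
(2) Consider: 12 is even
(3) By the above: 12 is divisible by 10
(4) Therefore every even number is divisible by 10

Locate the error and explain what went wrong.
Step 3: By the above: 12 is divisible by 10

Step 3 commits the fallacy of affirming the consequent. The known fact 'divisible by 10 → even' does NOT imply 'even → divisible by 10'. That would be the converse, which is false. For example, 12 is even but 12 ÷ 10 = 1.20, which is not an integer.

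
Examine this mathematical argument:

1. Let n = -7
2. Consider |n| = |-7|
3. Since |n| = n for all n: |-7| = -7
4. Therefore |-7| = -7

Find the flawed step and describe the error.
Step 3: Since |n| = n for all n: |-7| = -7

Step 3 incorrectly states that |n| = n for all n. The correct definition is |n| = n when n >= 0, and |n| = -n when n < 0. Since -7 < 0, we have |-7| = -(-7) = 7, not -7.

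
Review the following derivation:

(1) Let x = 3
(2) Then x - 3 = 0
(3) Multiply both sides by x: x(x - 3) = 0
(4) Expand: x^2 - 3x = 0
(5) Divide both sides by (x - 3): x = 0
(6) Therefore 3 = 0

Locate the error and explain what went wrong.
Step 5: Divide both sides by (x - 3): x = 0

Step 5 divides both sides by (x - 3). However, since x = 3, we have (x - 3) = 0. Division by zero is undefined, making this step invalid.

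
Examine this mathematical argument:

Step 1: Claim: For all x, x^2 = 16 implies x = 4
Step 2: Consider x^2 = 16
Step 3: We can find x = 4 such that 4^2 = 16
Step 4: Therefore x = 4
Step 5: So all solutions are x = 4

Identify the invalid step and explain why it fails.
Step 4: Therefore x = 4

Step 4 incorrectly concludes that x = 4 is the only solution. The proof shows that x = 4 is A solution (existence), but does not show it is the ONLY solution (uniqueness). In fact, x = -4 is also a solution since (-4)^2 = 16. Finding one solution doesn't prove there are no others.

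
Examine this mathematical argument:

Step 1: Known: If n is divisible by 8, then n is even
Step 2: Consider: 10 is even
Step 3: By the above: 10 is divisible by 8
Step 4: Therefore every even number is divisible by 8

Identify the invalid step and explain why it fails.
Step 3: By the above: 10 is divisible by 8

Step 3 commits the fallacy of affirming the consequent. The known fact 'divisible by 8 → even' does NOT imply 'even → divisible by 8'. That would be the converse, which is false. For example, 10 is even but 10 ÷ 8 = 1.25, which is not an integer.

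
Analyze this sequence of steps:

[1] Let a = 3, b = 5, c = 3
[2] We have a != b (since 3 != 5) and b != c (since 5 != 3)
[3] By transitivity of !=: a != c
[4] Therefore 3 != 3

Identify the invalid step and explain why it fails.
Step 3: By transitivity of !=: a != c

Step 3 incorrectly applies transitivity to the '!=' relation. Transitivity states: if a R b and b R c, then a R c. However, '!=' is not transitive. Counterexample: 3 != 5 and 5 != 3, but 3 = 3 (both equal 3). Transitivity holds for relations like <, <=, =, but not for !=.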